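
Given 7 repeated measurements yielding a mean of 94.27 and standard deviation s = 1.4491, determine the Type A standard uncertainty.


The standard uncertainty for Type A evaluation is u = s / sqrt(n).
u = 1.4491 / sqrt(7)
u = 1.4491 / 2.6458
u = 0.5477

0.5477


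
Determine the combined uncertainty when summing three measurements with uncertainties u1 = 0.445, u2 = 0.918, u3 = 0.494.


For a sum of independent quantities, uc = sqrt(u1^2 + u2^2 + u3^2).
uc = sqrt(0.445^2 + 0.918^2 + 0.494^2)
uc = sqrt(0.198025 + 0.842724 + 0.244036)
uc = 1.1335

1.1335


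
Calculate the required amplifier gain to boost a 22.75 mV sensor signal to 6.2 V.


Gain = Vout / Vin (converting to same units).
G = 6.2 V / 22.75 mV
G = 6200.0 mV / 22.75 mV
G = 272.53

272.53


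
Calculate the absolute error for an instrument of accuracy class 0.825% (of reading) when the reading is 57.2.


Absolute error = (accuracy% / 100) * reading.
Error = (0.825 / 100) * 57.2
Error = 0.00825 * 57.2
Error = 0.4719

0.4719


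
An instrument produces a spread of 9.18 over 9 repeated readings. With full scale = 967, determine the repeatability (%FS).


Repeatability = (spread / full scale) * 100%.
R = (9.18 / 967) * 100
R = 0.949 %FS

0.949 %FS


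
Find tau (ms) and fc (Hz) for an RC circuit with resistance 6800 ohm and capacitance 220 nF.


Time constant: tau = R * C.
tau = 6800 * 2.20e-07 = 0.001496 s
tau = 1.496 ms
Cutoff frequency: fc = 1 / (2*pi*R*C).
fc = 1 / (2*pi*0.001496) = 106.39 Hz

tau = 1.496 ms, fc = 106.39 Hz


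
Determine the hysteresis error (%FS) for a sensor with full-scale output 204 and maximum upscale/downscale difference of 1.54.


Hysteresis = (max difference / full scale) * 100%.
H = (1.54 / 204) * 100
H = 0.755 %FS

0.755 %FS


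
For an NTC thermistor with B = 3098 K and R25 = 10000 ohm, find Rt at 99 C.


NTC thermistor equation: Rt = R25 * exp(B * (1/T - 1/T25)).
T in Kelvin: 372.15 K, T25 = 298.15 K
1/T - 1/T25 = 1/372.15 - 1/298.15 = -0.00066693
B * (1/T - 1/T25) = 3098 * -0.00066693 = -2.0661
Rt = 10000 * exp(-2.0661) = 1266.7 ohm

1266.7 ohm


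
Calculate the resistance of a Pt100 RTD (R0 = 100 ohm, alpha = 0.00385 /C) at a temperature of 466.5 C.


The RTD equation: Rt = R0 * (1 + alpha * T).
Rt = 100 * (1 + 0.00385 * 466.5)
Rt = 100 * (1 + 1.796025)
Rt = 100 * 2.796025
Rt = 279.603 ohm

279.603 ohm


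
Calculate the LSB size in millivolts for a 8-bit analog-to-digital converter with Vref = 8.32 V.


The resolution (LSB) of an ADC is Vref / 2^n.
LSB = 8.32 / 2^8
LSB = 8.32 / 256
LSB = 0.0325 V = 32.5 mV

32.5 mV


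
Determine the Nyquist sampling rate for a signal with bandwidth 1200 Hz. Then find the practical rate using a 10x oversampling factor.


By Nyquist theorem, fs_min = 2 * fmax.
fs_min = 2 * 1200 = 2400 Hz
Practical rate = 10 * fs_min = 10 * 2400 = 24000 Hz

fs_min = 2400 Hz, fs_practical = 24000 Hz


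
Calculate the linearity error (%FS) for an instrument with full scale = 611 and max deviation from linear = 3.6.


Linearity error = (max deviation / full scale) * 100%.
Linearity = (3.6 / 611) * 100
Linearity = 0.589 %FS

0.589 %FS


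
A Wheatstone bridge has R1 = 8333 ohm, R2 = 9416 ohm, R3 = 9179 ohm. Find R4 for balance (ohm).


At balance: R1*R4 = R2*R3, so R4 = R2*R3/R1.
R4 = 9416 * 9179 / 8333
R4 = 86429464 / 8333
R4 = 10371.95 ohm

10371.95 ohm


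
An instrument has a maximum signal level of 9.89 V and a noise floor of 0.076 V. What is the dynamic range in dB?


Dynamic range = 20 * log10(Vmax / Vnoise).
DR = 20 * log10(9.89 / 0.076)
DR = 20 * log10(130.13)
DR = 42.29 dB

42.29 dB


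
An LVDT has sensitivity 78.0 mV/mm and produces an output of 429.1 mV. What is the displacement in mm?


Displacement = Vout / sensitivity.
d = 429.1 / 78.0
d = 5.501 mm

5.501 mm


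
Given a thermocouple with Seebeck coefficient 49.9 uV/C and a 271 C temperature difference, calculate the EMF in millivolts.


The thermocouple output V = sensitivity * dT.
V = 49.9 uV/C * 271 C
V = 13522.9 uV
V = 13.523 mV

13.523 mV


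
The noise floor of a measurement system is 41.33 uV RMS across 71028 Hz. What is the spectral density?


Noise spectral density = Vrms / sqrt(BW).
NSD = 41.33 / sqrt(71028)
NSD = 41.33 / 266.5108
NSD = 0.1551 uV/sqrt(Hz)

0.1551 uV/sqrt(Hz)


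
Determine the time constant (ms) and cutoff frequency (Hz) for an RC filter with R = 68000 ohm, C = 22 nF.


Time constant: tau = R * C.
tau = 68000 * 2.20e-08 = 0.001496 s
tau = 1.496 ms
Cutoff frequency: fc = 1 / (2*pi*R*C).
fc = 1 / (2*pi*0.001496) = 106.39 Hz

tau = 1.496 ms, fc = 106.39 Hz


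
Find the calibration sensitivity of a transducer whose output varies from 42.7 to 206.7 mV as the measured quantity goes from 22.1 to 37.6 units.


Sensitivity = (y2 - y1) / (x2 - x1).
S = (206.7 - 42.7) / (37.6 - 22.1)
S = 164.0 / 15.5
S = 10.5806 mV/unit

10.5806 mV/unit


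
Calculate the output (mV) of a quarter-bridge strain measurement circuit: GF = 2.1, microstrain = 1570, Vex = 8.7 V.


Quarter bridge output: Vout = (GF * epsilon * Vex) / 4.
Vout = (2.1 * 1570e-6 * 8.7) / 4
Vout = 0.0286839 / 4 V
Vout = 0.00717097 V = 7.171 mV

7.171 mV


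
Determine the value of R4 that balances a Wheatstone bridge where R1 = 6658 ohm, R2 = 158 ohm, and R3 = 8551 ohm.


At balance: R1*R4 = R2*R3, so R4 = R2*R3/R1.
R4 = 158 * 8551 / 6658
R4 = 1351058 / 6658
R4 = 202.92 ohm

202.92 ohm


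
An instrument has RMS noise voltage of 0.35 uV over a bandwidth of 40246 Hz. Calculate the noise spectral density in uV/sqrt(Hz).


Noise spectral density = Vrms / sqrt(BW).
NSD = 0.35 / sqrt(40246)
NSD = 0.35 / 200.6141
NSD = 0.0017 uV/sqrt(Hz)

0.0017 uV/sqrt(Hz)


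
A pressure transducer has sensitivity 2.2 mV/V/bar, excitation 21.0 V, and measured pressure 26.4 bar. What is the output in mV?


Output = sensitivity * Vex * P.
Vout = 2.2 * 21.0 * 26.4
Vout = 46.2 * 26.4
Vout = 1219.68 mV

1219.68 mV


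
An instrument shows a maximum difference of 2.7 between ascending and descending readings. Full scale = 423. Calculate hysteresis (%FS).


Hysteresis = (max difference / full scale) * 100%.
H = (2.7 / 423) * 100
H = 0.638 %FS

0.638 %FS


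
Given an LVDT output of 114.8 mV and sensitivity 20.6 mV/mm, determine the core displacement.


Displacement = Vout / sensitivity.
d = 114.8 / 20.6
d = 5.573 mm

5.573 mm


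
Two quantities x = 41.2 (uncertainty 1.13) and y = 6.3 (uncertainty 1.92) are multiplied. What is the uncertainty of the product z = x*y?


For a product z = x*y, the relative uncertainty is:
uz/z = sqrt((ux/x)^2 + (uy/y)^2)
Relative uncertainties: ux/x = 1.13/41.2 = 0.027427
uy/y = 1.92/6.3 = 0.304762
z = 41.2 * 6.3 = 259.6
uz = 259.6 * sqrt(0.027427^2 + 0.304762^2) = 79.424

79.424


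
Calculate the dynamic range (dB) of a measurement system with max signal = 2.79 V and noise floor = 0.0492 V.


Dynamic range = 20 * log10(Vmax / Vnoise).
DR = 20 * log10(2.79 / 0.0492)
DR = 20 * log10(56.71)
DR = 35.07 dB

35.07 dB


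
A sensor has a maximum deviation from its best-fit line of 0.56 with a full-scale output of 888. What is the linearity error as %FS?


Linearity error = (max deviation / full scale) * 100%.
Linearity = (0.56 / 888) * 100
Linearity = 0.063 %FS

0.063 %FS


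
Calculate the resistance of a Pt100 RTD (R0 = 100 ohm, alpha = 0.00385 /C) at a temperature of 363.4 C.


The RTD equation: Rt = R0 * (1 + alpha * T).
Rt = 100 * (1 + 0.00385 * 363.4)
Rt = 100 * (1 + 1.39909)
Rt = 100 * 2.39909
Rt = 239.909 ohm

239.909 ohm


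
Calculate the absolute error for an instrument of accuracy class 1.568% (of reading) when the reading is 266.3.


Absolute error = (accuracy% / 100) * reading.
Error = (1.568 / 100) * 266.3
Error = 0.01568 * 266.3
Error = 4.1756

4.1756


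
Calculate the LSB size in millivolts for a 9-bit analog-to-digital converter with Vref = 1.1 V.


The resolution (LSB) of an ADC is Vref / 2^n.
LSB = 1.1 / 2^9
LSB = 1.1 / 512
LSB = 0.00214844 V = 2.1484375 mV

2.1484375 mV


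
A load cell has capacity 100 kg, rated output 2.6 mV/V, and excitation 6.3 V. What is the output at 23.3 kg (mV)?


Vout = rated_output * Vex * (load / capacity).
Vout = 2.6 * 6.3 * (23.3 / 100)
Vout = 2.6 * 6.3 * 0.233
Vout = 3.817 mV

3.817 mV


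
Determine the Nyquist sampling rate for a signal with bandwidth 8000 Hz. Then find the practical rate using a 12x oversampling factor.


By Nyquist theorem, fs_min = 2 * fmax.
fs_min = 2 * 8000 = 16000 Hz
Practical rate = 12 * fs_min = 12 * 16000 = 192000 Hz

fs_min = 16000 Hz, fs_practical = 192000 Hz


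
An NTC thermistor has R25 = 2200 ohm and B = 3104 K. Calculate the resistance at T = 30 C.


NTC thermistor equation: Rt = R25 * exp(B * (1/T - 1/T25)).
T in Kelvin: 303.15 K, T25 = 298.15 K
1/T - 1/T25 = 1/303.15 - 1/298.15 = -5.532e-05
B * (1/T - 1/T25) = 3104 * -5.532e-05 = -0.1717
Rt = 2200 * exp(-0.1717) = 1852.9 ohm

1852.9 ohm


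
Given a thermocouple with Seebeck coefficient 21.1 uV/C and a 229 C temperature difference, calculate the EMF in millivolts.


The thermocouple output V = sensitivity * dT.
V = 21.1 uV/C * 229 C
V = 4831.9 uV
V = 4.832 mV

4.832 mV


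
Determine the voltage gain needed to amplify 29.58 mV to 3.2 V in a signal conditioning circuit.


Gain = Vout / Vin (converting to same units).
G = 3.2 V / 29.58 mV
G = 3200.0 mV / 29.58 mV
G = 108.18

108.18


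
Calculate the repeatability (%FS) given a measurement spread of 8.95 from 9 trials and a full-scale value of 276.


Repeatability = (spread / full scale) * 100%.
R = (8.95 / 276) * 100
R = 3.243 %FS

3.243 %FS


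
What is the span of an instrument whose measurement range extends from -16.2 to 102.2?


Span = upper range - lower range.
Span = 102.2 - (-16.2)
Span = 118.4

118.4


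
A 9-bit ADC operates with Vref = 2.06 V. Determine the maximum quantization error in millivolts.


The maximum quantization error is +/- LSB/2.
LSB = Vref / 2^n = 2.06 / 512 = 0.00402344 V
Max error = LSB / 2 = 0.00402344 / 2 = 0.00201172 V
Max error = 2.0117 mV

2.0117 mV


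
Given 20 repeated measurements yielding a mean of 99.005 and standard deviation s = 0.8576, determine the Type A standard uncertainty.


The standard uncertainty for Type A evaluation is u = s / sqrt(n).
u = 0.8576 / sqrt(20)
u = 0.8576 / 4.4721
u = 0.1918

0.1918


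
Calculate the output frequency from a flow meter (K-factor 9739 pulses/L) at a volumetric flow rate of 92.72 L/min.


Frequency = K * Q / 60 (converting L/min to L/s).
f = 9739 * 92.72 / 60
f = 903000.08 / 60
f = 15050.0 Hz

15050.0 Hz


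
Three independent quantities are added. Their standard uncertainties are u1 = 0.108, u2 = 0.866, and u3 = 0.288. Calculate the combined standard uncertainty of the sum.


For a sum of independent quantities, uc = sqrt(u1^2 + u2^2 + u3^2).
uc = sqrt(0.108^2 + 0.866^2 + 0.288^2)
uc = sqrt(0.011664 + 0.749956 + 0.082944)
uc = 0.919

0.919


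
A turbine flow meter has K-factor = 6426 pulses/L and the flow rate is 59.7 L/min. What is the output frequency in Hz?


Frequency = K * Q / 60 (converting L/min to L/s).
f = 6426 * 59.7 / 60
f = 383632.2 / 60
f = 6393.87 Hz

6393.87 Hz


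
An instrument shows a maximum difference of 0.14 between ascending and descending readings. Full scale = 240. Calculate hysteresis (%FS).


Hysteresis = (max difference / full scale) * 100%.
H = (0.14 / 240) * 100
H = 0.058 %FS

0.058 %FS


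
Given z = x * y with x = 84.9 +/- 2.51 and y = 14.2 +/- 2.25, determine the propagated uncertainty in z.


For a product z = x*y, the relative uncertainty is:
uz/z = sqrt((ux/x)^2 + (uy/y)^2)
Relative uncertainties: ux/x = 2.51/84.9 = 0.029564
uy/y = 2.25/14.2 = 0.158451
z = 84.9 * 14.2 = 1205.6
uz = 1205.6 * sqrt(0.029564^2 + 0.158451^2) = 194.322

194.322


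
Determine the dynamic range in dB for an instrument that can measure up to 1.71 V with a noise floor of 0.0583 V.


Dynamic range = 20 * log10(Vmax / Vnoise).
DR = 20 * log10(1.71 / 0.0583)
DR = 20 * log10(29.33)
DR = 29.35 dB

29.35 dB


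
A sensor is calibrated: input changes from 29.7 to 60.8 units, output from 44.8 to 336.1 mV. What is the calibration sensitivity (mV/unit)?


Sensitivity = (y2 - y1) / (x2 - x1).
S = (336.1 - 44.8) / (60.8 - 29.7)
S = 291.3 / 31.1
S = 9.3666 mV/unit

9.3666 mV/unit


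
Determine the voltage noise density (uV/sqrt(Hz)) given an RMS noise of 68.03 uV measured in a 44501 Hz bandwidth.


Noise spectral density = Vrms / sqrt(BW).
NSD = 68.03 / sqrt(44501)
NSD = 68.03 / 210.9526
NSD = 0.3225 uV/sqrt(Hz)

0.3225 uV/sqrt(Hz)


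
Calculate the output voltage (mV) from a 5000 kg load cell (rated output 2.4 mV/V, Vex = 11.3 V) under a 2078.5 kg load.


Vout = rated_output * Vex * (load / capacity).
Vout = 2.4 * 11.3 * (2078.5 / 5000)
Vout = 2.4 * 11.3 * 0.4157
Vout = 11.274 mV

11.274 mV


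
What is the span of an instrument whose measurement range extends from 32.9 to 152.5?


Span = upper range - lower range.
Span = 152.5 - (32.9)
Span = 119.6

119.6


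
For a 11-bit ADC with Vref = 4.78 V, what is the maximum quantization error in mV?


The maximum quantization error is +/- LSB/2.
LSB = Vref / 2^n = 4.78 / 2048 = 0.00233398 V
Max error = LSB / 2 = 0.00233398 / 2 = 0.00116699 V
Max error = 1.167 mV

1.167 mV


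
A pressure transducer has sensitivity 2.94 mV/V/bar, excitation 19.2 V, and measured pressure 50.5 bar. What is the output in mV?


Output = sensitivity * Vex * P.
Vout = 2.94 * 19.2 * 50.5
Vout = 56.448 * 50.5
Vout = 2850.62 mV

2850.62 mV


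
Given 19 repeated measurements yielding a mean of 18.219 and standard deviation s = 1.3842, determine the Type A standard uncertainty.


The standard uncertainty for Type A evaluation is u = s / sqrt(n).
u = 1.3842 / sqrt(19)
u = 1.3842 / 4.3589
u = 0.3176

0.3176


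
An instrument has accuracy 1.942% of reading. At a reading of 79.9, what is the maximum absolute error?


Absolute error = (accuracy% / 100) * reading.
Error = (1.942 / 100) * 79.9
Error = 0.01942 * 79.9
Error = 1.5517

1.5517


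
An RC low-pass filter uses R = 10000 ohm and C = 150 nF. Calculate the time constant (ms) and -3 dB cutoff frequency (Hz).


Time constant: tau = R * C.
tau = 10000 * 1.50e-07 = 0.0015 s
tau = 1.5 ms
Cutoff frequency: fc = 1 / (2*pi*R*C).
fc = 1 / (2*pi*0.0015) = 106.1 Hz

tau = 1.5 ms, fc = 106.1 Hz


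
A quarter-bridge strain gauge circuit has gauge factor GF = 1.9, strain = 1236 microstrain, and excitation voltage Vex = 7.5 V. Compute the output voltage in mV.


Quarter bridge output: Vout = (GF * epsilon * Vex) / 4.
Vout = (1.9 * 1236e-6 * 7.5) / 4
Vout = 0.017613 / 4 V
Vout = 0.00440325 V = 4.4032 mV

4.4032 mV


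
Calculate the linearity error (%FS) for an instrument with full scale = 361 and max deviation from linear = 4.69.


Linearity error = (max deviation / full scale) * 100%.
Linearity = (4.69 / 361) * 100
Linearity = 1.299 %FS

1.299 %FS


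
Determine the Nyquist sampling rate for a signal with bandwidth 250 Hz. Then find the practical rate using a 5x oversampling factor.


By Nyquist theorem, fs_min = 2 * fmax.
fs_min = 2 * 250 = 500 Hz
Practical rate = 5 * fs_min = 5 * 500 = 2500 Hz

fs_min = 500 Hz, fs_practical = 2500 Hz


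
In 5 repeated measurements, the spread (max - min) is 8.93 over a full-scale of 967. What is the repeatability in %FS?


Repeatability = (spread / full scale) * 100%.
R = (8.93 / 967) * 100
R = 0.923 %FS

0.923 %FS


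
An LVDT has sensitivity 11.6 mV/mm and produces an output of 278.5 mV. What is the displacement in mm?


Displacement = Vout / sensitivity.
d = 278.5 / 11.6
d = 24.009 mm

24.009 mm


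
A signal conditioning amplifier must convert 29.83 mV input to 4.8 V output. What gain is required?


Gain = Vout / Vin (converting to same units).
G = 4.8 V / 29.83 mV
G = 4800.0 mV / 29.83 mV
G = 160.91

160.91


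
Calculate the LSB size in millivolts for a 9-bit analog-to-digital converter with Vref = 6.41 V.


The resolution (LSB) of an ADC is Vref / 2^n.
LSB = 6.41 / 2^9
LSB = 6.41 / 512
LSB = 0.01251953 V = 12.51953125 mV

12.51953125 mV


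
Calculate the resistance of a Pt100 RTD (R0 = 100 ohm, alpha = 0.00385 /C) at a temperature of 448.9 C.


The RTD equation: Rt = R0 * (1 + alpha * T).
Rt = 100 * (1 + 0.00385 * 448.9)
Rt = 100 * (1 + 1.728265)
Rt = 100 * 2.728265
Rt = 272.827 ohm

272.827 ohm


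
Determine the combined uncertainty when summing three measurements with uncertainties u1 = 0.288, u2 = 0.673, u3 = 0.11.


For a sum of independent quantities, uc = sqrt(u1^2 + u2^2 + u3^2).
uc = sqrt(0.288^2 + 0.673^2 + 0.11^2)
uc = sqrt(0.082944 + 0.452929 + 0.0121)
uc = 0.7403

0.7403


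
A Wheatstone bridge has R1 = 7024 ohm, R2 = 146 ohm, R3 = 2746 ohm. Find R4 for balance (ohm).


At balance: R1*R4 = R2*R3, so R4 = R2*R3/R1.
R4 = 146 * 2746 / 7024
R4 = 400916 / 7024
R4 = 57.08 ohm

57.08 ohm


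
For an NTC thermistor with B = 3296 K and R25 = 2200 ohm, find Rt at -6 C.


NTC thermistor equation: Rt = R25 * exp(B * (1/T - 1/T25)).
T in Kelvin: 267.15 K, T25 = 298.15 K
1/T - 1/T25 = 1/267.15 - 1/298.15 = 0.0003892
B * (1/T - 1/T25) = 3296 * 0.0003892 = 1.2828
Rt = 2200 * exp(1.2828) = 7934.8 ohm

7934.8 ohm


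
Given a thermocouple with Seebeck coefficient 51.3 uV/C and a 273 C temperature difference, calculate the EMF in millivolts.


The thermocouple output V = sensitivity * dT.
V = 51.3 uV/C * 273 C
V = 14004.9 uV
V = 14.005 mV

14.005 mV


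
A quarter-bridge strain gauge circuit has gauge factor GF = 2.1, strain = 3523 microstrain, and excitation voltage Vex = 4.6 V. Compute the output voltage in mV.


Quarter bridge output: Vout = (GF * epsilon * Vex) / 4.
Vout = (2.1 * 3523e-6 * 4.6) / 4
Vout = 0.03403218 / 4 V
Vout = 0.00850804 V = 8.508 mV

8.508 mV


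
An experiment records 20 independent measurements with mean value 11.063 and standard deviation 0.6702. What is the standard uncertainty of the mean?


The standard uncertainty for Type A evaluation is u = s / sqrt(n).
u = 0.6702 / sqrt(20)
u = 0.6702 / 4.4721
u = 0.1499

0.1499


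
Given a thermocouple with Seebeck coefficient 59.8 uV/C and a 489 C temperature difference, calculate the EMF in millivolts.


The thermocouple output V = sensitivity * dT.
V = 59.8 uV/C * 489 C
V = 29242.2 uV
V = 29.242 mV

29.242 mV


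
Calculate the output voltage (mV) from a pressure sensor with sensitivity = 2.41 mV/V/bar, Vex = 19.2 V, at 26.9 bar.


Output = sensitivity * Vex * P.
Vout = 2.41 * 19.2 * 26.9
Vout = 46.272 * 26.9
Vout = 1244.72 mV

1244.72 mV


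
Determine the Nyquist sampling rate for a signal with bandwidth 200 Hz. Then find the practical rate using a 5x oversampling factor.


By Nyquist theorem, fs_min = 2 * fmax.
fs_min = 2 * 200 = 400 Hz
Practical rate = 5 * fs_min = 5 * 400 = 2000 Hz

fs_min = 400 Hz, fs_practical = 2000 Hz


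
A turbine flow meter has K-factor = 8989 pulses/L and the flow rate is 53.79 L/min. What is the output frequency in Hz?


Frequency = K * Q / 60 (converting L/min to L/s).
f = 8989 * 53.79 / 60
f = 483518.31 / 60
f = 8058.64 Hz

8058.64 Hz


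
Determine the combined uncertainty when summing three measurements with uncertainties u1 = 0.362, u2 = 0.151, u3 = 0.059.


For a sum of independent quantities, uc = sqrt(u1^2 + u2^2 + u3^2).
uc = sqrt(0.362^2 + 0.151^2 + 0.059^2)
uc = sqrt(0.131044 + 0.022801 + 0.003481)
uc = 0.3966

0.3966


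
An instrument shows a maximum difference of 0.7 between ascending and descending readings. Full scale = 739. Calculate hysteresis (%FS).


Hysteresis = (max difference / full scale) * 100%.
H = (0.7 / 739) * 100
H = 0.095 %FS

0.095 %FS


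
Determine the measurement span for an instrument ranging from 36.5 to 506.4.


Span = upper range - lower range.
Span = 506.4 - (36.5)
Span = 469.9

469.9


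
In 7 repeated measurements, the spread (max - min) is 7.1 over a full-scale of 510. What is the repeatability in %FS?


Repeatability = (spread / full scale) * 100%.
R = (7.1 / 510) * 100
R = 1.392 %FS

1.392 %FS


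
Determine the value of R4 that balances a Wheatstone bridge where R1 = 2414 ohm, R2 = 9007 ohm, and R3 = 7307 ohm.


At balance: R1*R4 = R2*R3, so R4 = R2*R3/R1.
R4 = 9007 * 7307 / 2414
R4 = 65814149 / 2414
R4 = 27263.52 ohm

27263.52 ohm


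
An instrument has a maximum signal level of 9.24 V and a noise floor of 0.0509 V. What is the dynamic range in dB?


Dynamic range = 20 * log10(Vmax / Vnoise).
DR = 20 * log10(9.24 / 0.0509)
DR = 20 * log10(181.53)
DR = 45.18 dB

45.18 dB


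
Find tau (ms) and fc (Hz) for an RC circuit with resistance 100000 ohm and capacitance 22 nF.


Time constant: tau = R * C.
tau = 100000 * 2.20e-08 = 0.0022 s
tau = 2.2 ms
Cutoff frequency: fc = 1 / (2*pi*R*C).
fc = 1 / (2*pi*0.0022) = 72.34 Hz

tau = 2.2 ms, fc = 72.34 Hz


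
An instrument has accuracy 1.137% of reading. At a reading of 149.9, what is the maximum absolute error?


Absolute error = (accuracy% / 100) * reading.
Error = (1.137 / 100) * 149.9
Error = 0.01137 * 149.9
Error = 1.7044

1.7044


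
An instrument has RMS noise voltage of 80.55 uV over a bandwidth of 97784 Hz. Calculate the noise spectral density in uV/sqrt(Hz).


Noise spectral density = Vrms / sqrt(BW).
NSD = 80.55 / sqrt(97784)
NSD = 80.55 / 312.7043
NSD = 0.2576 uV/sqrt(Hz)

0.2576 uV/sqrt(Hz)


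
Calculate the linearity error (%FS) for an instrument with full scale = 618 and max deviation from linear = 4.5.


Linearity error = (max deviation / full scale) * 100%.
Linearity = (4.5 / 618) * 100
Linearity = 0.728 %FS

0.728 %FS


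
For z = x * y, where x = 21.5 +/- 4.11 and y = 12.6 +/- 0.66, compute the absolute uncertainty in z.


For a product z = x*y, the relative uncertainty is:
uz/z = sqrt((ux/x)^2 + (uy/y)^2)
Relative uncertainties: ux/x = 4.11/21.5 = 0.191163
uy/y = 0.66/12.6 = 0.052381
z = 21.5 * 12.6 = 270.9
uz = 270.9 * sqrt(0.191163^2 + 0.052381^2) = 53.695

53.695


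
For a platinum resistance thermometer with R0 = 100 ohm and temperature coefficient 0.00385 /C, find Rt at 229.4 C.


The RTD equation: Rt = R0 * (1 + alpha * T).
Rt = 100 * (1 + 0.00385 * 229.4)
Rt = 100 * (1 + 0.88319)
Rt = 100 * 1.88319
Rt = 188.319 ohm

188.319 ohm


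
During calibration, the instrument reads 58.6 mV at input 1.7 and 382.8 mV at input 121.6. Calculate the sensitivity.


Sensitivity = (y2 - y1) / (x2 - x1).
S = (382.8 - 58.6) / (121.6 - 1.7)
S = 324.2 / 119.9
S = 2.7039 mV/unit

2.7039 mV/unit


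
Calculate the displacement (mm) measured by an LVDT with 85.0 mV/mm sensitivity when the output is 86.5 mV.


Displacement = Vout / sensitivity.
d = 86.5 / 85.0
d = 1.018 mm

1.018 mm


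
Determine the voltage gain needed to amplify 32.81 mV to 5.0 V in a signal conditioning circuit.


Gain = Vout / Vin (converting to same units).
G = 5.0 V / 32.81 mV
G = 5000.0 mV / 32.81 mV
G = 152.39

152.39


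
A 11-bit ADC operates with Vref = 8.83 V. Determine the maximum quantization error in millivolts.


The maximum quantization error is +/- LSB/2.
LSB = Vref / 2^n = 8.83 / 2048 = 0.00431152 V
Max error = LSB / 2 = 0.00431152 / 2 = 0.00215576 V
Max error = 2.1558 mV

2.1558 mV


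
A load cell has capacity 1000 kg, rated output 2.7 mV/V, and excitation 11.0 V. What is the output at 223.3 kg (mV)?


Vout = rated_output * Vex * (load / capacity).
Vout = 2.7 * 11.0 * (223.3 / 1000)
Vout = 2.7 * 11.0 * 0.2233
Vout = 6.632 mV

6.632 mV


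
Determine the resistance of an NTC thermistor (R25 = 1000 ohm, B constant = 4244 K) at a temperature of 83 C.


NTC thermistor equation: Rt = R25 * exp(B * (1/T - 1/T25)).
T in Kelvin: 356.15 K, T25 = 298.15 K
1/T - 1/T25 = 1/356.15 - 1/298.15 = -0.00054621
B * (1/T - 1/T25) = 4244 * -0.00054621 = -2.3181
Rt = 1000 * exp(-2.3181) = 98.5 ohm

98.5 ohm


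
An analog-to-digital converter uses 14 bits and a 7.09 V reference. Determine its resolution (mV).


The resolution (LSB) of an ADC is Vref / 2^n.
LSB = 7.09 / 2^14
LSB = 7.09 / 16384
LSB = 0.00043274 V = 0.43273926 mV

0.43273926 mV


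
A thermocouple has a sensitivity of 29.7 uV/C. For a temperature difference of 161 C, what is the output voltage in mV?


The thermocouple output V = sensitivity * dT.
V = 29.7 uV/C * 161 C
V = 4781.7 uV
V = 4.782 mV

4.782 mV


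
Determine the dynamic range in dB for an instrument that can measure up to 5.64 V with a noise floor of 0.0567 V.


Dynamic range = 20 * log10(Vmax / Vnoise).
DR = 20 * log10(5.64 / 0.0567)
DR = 20 * log10(99.47)
DR = 39.95 dB

39.95 dB


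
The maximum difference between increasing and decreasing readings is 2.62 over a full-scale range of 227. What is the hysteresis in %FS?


Hysteresis = (max difference / full scale) * 100%.
H = (2.62 / 227) * 100
H = 1.154 %FS

1.154 %FS


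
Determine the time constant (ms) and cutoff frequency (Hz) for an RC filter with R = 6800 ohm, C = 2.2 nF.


Time constant: tau = R * C.
tau = 6800 * 2.20e-09 = 1.496e-05 s
tau = 0.015 ms
Cutoff frequency: fc = 1 / (2*pi*R*C).
fc = 1 / (2*pi*1.496e-05) = 10638.7 Hz

tau = 0.015 ms, fc = 10638.7 Hz


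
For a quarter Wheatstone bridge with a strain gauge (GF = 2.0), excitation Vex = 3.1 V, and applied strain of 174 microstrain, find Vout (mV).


Quarter bridge output: Vout = (GF * epsilon * Vex) / 4.
Vout = (2.0 * 174e-6 * 3.1) / 4
Vout = 0.0010788 / 4 V
Vout = 0.0002697 V = 0.2697 mV

0.2697 mV


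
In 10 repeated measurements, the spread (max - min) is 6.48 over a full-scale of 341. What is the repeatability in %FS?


Repeatability = (spread / full scale) * 100%.
R = (6.48 / 341) * 100
R = 1.9 %FS

1.9 %FS


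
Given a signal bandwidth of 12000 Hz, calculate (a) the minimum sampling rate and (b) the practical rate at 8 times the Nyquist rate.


By Nyquist theorem, fs_min = 2 * fmax.
fs_min = 2 * 12000 = 24000 Hz
Practical rate = 8 * fs_min = 8 * 24000 = 192000 Hz

fs_min = 24000 Hz, fs_practical = 192000 Hz


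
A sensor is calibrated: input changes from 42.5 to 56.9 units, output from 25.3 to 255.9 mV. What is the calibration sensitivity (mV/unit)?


Sensitivity = (y2 - y1) / (x2 - x1).
S = (255.9 - 25.3) / (56.9 - 42.5)
S = 230.6 / 14.4
S = 16.0139 mV/unit

16.0139 mV/unit


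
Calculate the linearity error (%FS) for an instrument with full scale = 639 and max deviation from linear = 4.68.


Linearity error = (max deviation / full scale) * 100%.
Linearity = (4.68 / 639) * 100
Linearity = 0.732 %FS

0.732 %FS


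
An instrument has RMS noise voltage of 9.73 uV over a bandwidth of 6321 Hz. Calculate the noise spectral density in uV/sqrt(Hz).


Noise spectral density = Vrms / sqrt(BW).
NSD = 9.73 / sqrt(6321)
NSD = 9.73 / 79.5047
NSD = 0.1224 uV/sqrt(Hz)

0.1224 uV/sqrt(Hz)


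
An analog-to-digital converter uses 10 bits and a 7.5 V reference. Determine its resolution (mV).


The resolution (LSB) of an ADC is Vref / 2^n.
LSB = 7.5 / 2^10
LSB = 7.5 / 1024
LSB = 0.00732422 V = 7.32421875 mV

7.32421875 mV


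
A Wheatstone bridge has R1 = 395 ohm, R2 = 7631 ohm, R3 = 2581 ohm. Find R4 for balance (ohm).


At balance: R1*R4 = R2*R3, so R4 = R2*R3/R1.
R4 = 7631 * 2581 / 395
R4 = 19695611 / 395
R4 = 49862.31 ohm

49862.31 ohm


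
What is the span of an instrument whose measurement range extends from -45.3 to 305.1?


Span = upper range - lower range.
Span = 305.1 - (-45.3)
Span = 350.4

350.4


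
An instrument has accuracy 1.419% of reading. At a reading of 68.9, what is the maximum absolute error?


Absolute error = (accuracy% / 100) * reading.
Error = (1.419 / 100) * 68.9
Error = 0.01419 * 68.9
Error = 0.9777

0.9777


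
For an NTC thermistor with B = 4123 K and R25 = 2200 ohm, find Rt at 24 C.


NTC thermistor equation: Rt = R25 * exp(B * (1/T - 1/T25)).
T in Kelvin: 297.15 K, T25 = 298.15 K
1/T - 1/T25 = 1/297.15 - 1/298.15 = 1.129e-05
B * (1/T - 1/T25) = 4123 * 1.129e-05 = 0.0465
Rt = 2200 * exp(0.0465) = 2304.8 ohm

2304.8 ohm


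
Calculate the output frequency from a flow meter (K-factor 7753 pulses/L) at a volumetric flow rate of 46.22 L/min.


Frequency = K * Q / 60 (converting L/min to L/s).
f = 7753 * 46.22 / 60
f = 358343.66 / 60
f = 5972.39 Hz

5972.39 Hz


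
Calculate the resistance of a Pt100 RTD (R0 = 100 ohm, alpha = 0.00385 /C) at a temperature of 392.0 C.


The RTD equation: Rt = R0 * (1 + alpha * T).
Rt = 100 * (1 + 0.00385 * 392.0)
Rt = 100 * (1 + 1.5092)
Rt = 100 * 2.5092
Rt = 250.92 ohm

250.92 ohm


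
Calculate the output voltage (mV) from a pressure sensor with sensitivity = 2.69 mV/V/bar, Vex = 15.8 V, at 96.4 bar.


Output = sensitivity * Vex * P.
Vout = 2.69 * 15.8 * 96.4
Vout = 42.502 * 96.4
Vout = 4097.19 mV

4097.19 mV


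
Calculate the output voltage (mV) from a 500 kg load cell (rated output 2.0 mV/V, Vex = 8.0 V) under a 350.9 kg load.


Vout = rated_output * Vex * (load / capacity).
Vout = 2.0 * 8.0 * (350.9 / 500)
Vout = 2.0 * 8.0 * 0.7018
Vout = 11.229 mV

11.229 mV


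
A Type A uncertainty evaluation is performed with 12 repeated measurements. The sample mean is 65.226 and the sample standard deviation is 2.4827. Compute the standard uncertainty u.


The standard uncertainty for Type A evaluation is u = s / sqrt(n).
u = 2.4827 / sqrt(12)
u = 2.4827 / 3.4641
u = 0.7167

0.7167


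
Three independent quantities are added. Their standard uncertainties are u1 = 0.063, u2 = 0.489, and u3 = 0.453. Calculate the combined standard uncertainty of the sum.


For a sum of independent quantities, uc = sqrt(u1^2 + u2^2 + u3^2).
uc = sqrt(0.063^2 + 0.489^2 + 0.453^2)
uc = sqrt(0.003969 + 0.239121 + 0.205209)
uc = 0.6696

0.6696


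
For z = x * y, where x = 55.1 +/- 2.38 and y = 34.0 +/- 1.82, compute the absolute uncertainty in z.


For a product z = x*y, the relative uncertainty is:
uz/z = sqrt((ux/x)^2 + (uy/y)^2)
Relative uncertainties: ux/x = 2.38/55.1 = 0.043194
uy/y = 1.82/34.0 = 0.053529
z = 55.1 * 34.0 = 1873.4
uz = 1873.4 * sqrt(0.043194^2 + 0.053529^2) = 128.859

128.859


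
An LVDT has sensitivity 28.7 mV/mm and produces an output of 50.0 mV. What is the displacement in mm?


Displacement = Vout / sensitivity.
d = 50.0 / 28.7
d = 1.742 mm

1.742 mm


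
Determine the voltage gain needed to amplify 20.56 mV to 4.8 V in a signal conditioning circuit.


Gain = Vout / Vin (converting to same units).
G = 4.8 V / 20.56 mV
G = 4800.0 mV / 20.56 mV
G = 233.46

233.46


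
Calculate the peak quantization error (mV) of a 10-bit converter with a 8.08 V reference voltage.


The maximum quantization error is +/- LSB/2.
LSB = Vref / 2^n = 8.08 / 1024 = 0.00789063 V
Max error = LSB / 2 = 0.00789063 / 2 = 0.00394531 V
Max error = 3.9453 mV

3.9453 mV


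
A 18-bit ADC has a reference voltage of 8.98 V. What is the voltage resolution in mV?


The resolution (LSB) of an ADC is Vref / 2^n.
LSB = 8.98 / 2^18
LSB = 8.98 / 262144
LSB = 3.426e-05 V = 0.03425598 mV

0.03425598 mV


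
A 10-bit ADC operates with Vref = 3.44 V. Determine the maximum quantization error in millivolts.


The maximum quantization error is +/- LSB/2.
LSB = Vref / 2^n = 3.44 / 1024 = 0.00335937 V
Max error = LSB / 2 = 0.00335937 / 2 = 0.00167969 V
Max error = 1.6797 mV

1.6797 mV


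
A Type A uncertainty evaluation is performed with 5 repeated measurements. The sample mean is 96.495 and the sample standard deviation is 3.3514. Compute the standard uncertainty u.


The standard uncertainty for Type A evaluation is u = s / sqrt(n).
u = 3.3514 / sqrt(5)
u = 3.3514 / 2.2361
u = 1.4988

1.4988


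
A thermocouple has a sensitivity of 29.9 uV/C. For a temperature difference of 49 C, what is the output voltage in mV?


The thermocouple output V = sensitivity * dT.
V = 29.9 uV/C * 49 C
V = 1465.1 uV
V = 1.465 mV

1.465 mV


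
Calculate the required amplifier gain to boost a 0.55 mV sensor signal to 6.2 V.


Gain = Vout / Vin (converting to same units).
G = 6.2 V / 0.55 mV
G = 6200.0 mV / 0.55 mV
G = 11272.73

11272.73


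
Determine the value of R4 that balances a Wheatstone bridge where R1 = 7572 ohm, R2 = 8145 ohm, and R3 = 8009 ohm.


At balance: R1*R4 = R2*R3, so R4 = R2*R3/R1.
R4 = 8145 * 8009 / 7572
R4 = 65233305 / 7572
R4 = 8615.07 ohm

8615.07 ohm


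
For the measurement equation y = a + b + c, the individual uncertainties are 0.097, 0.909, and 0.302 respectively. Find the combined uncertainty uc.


For a sum of independent quantities, uc = sqrt(u1^2 + u2^2 + u3^2).
uc = sqrt(0.097^2 + 0.909^2 + 0.302^2)
uc = sqrt(0.009409 + 0.826281 + 0.091204)
uc = 0.9628

0.9628


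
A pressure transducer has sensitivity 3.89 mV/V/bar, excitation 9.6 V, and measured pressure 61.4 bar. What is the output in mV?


Output = sensitivity * Vex * P.
Vout = 3.89 * 9.6 * 61.4
Vout = 37.344 * 61.4
Vout = 2292.92 mV

2292.92 mV


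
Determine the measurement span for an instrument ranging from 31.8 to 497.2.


Span = upper range - lower range.
Span = 497.2 - (31.8)
Span = 465.4

465.4


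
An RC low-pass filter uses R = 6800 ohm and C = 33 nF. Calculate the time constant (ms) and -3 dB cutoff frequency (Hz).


Time constant: tau = R * C.
tau = 6800 * 3.30e-08 = 0.0002244 s
tau = 0.2244 ms
Cutoff frequency: fc = 1 / (2*pi*R*C).
fc = 1 / (2*pi*0.0002244) = 709.25 Hz

tau = 0.2244 ms, fc = 709.25 Hz


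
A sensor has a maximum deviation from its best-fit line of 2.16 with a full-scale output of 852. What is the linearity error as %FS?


Linearity error = (max deviation / full scale) * 100%.
Linearity = (2.16 / 852) * 100
Linearity = 0.254 %FS

0.254 %FS


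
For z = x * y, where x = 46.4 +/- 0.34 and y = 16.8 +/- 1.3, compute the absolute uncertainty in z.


For a product z = x*y, the relative uncertainty is:
uz/z = sqrt((ux/x)^2 + (uy/y)^2)
Relative uncertainties: ux/x = 0.34/46.4 = 0.007328
uy/y = 1.3/16.8 = 0.077381
z = 46.4 * 16.8 = 779.5
uz = 779.5 * sqrt(0.007328^2 + 0.077381^2) = 60.59

60.59


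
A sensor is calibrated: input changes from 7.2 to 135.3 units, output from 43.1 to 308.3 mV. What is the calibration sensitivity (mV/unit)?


Sensitivity = (y2 - y1) / (x2 - x1).
S = (308.3 - 43.1) / (135.3 - 7.2)
S = 265.2 / 128.1
S = 2.0703 mV/unit

2.0703 mV/unit


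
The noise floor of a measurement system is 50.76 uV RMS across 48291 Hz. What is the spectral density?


Noise spectral density = Vrms / sqrt(BW).
NSD = 50.76 / sqrt(48291)
NSD = 50.76 / 219.7521
NSD = 0.231 uV/sqrt(Hz)

0.231 uV/sqrt(Hz)


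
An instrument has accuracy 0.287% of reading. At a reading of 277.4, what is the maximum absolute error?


Absolute error = (accuracy% / 100) * reading.
Error = (0.287 / 100) * 277.4
Error = 0.00287 * 277.4
Error = 0.7961

0.7961


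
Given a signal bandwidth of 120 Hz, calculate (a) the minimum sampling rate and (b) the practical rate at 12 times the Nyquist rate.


By Nyquist theorem, fs_min = 2 * fmax.
fs_min = 2 * 120 = 240 Hz
Practical rate = 12 * fs_min = 12 * 240 = 2880 Hz

fs_min = 240 Hz, fs_practical = 2880 Hz


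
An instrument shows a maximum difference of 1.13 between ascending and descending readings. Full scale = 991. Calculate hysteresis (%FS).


Hysteresis = (max difference / full scale) * 100%.
H = (1.13 / 991) * 100
H = 0.114 %FS

0.114 %FS


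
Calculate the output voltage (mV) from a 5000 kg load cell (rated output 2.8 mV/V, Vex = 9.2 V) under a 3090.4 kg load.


Vout = rated_output * Vex * (load / capacity).
Vout = 2.8 * 9.2 * (3090.4 / 5000)
Vout = 2.8 * 9.2 * 0.61808
Vout = 15.922 mV

15.922 mV


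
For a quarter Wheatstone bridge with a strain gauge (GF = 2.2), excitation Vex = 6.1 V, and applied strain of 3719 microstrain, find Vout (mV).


Quarter bridge output: Vout = (GF * epsilon * Vex) / 4.
Vout = (2.2 * 3719e-6 * 6.1) / 4
Vout = 0.04990898 / 4 V
Vout = 0.01247725 V = 12.4772 mV

12.4772 mV


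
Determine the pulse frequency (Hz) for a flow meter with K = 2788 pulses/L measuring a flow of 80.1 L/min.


Frequency = K * Q / 60 (converting L/min to L/s).
f = 2788 * 80.1 / 60
f = 223318.8 / 60
f = 3721.98 Hz

3721.98 Hz


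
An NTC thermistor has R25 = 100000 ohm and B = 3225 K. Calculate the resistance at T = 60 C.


NTC thermistor equation: Rt = R25 * exp(B * (1/T - 1/T25)).
T in Kelvin: 333.15 K, T25 = 298.15 K
1/T - 1/T25 = 1/333.15 - 1/298.15 = -0.00035237
B * (1/T - 1/T25) = 3225 * -0.00035237 = -1.1364
Rt = 100000 * exp(-1.1364) = 32097.9 ohm

32097.9 ohm


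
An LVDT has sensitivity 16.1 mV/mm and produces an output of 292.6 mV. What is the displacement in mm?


Displacement = Vout / sensitivity.
d = 292.6 / 16.1
d = 18.174 mm

18.174 mm


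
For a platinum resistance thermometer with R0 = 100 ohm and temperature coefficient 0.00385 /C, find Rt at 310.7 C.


The RTD equation: Rt = R0 * (1 + alpha * T).
Rt = 100 * (1 + 0.00385 * 310.7)
Rt = 100 * (1 + 1.196195)
Rt = 100 * 2.196195
Rt = 219.619 ohm

219.619 ohm


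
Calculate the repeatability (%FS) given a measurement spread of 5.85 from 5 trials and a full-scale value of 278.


Repeatability = (spread / full scale) * 100%.
R = (5.85 / 278) * 100
R = 2.104 %FS

2.104 %FS


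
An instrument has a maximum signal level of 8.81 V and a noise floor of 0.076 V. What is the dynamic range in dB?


Dynamic range = 20 * log10(Vmax / Vnoise).
DR = 20 * log10(8.81 / 0.076)
DR = 20 * log10(115.92)
DR = 41.28 dB

41.28 dB


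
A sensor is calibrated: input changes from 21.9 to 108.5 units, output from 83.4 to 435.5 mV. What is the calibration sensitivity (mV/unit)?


Sensitivity = (y2 - y1) / (x2 - x1).
S = (435.5 - 83.4) / (108.5 - 21.9)
S = 352.1 / 86.6
S = 4.0658 mV/unit

4.0658 mV/unit


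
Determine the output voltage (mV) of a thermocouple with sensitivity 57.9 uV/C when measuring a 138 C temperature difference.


The thermocouple output V = sensitivity * dT.
V = 57.9 uV/C * 138 C
V = 7990.2 uV
V = 7.99 mV

7.99 mV


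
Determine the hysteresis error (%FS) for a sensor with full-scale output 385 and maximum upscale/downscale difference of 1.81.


Hysteresis = (max difference / full scale) * 100%.
H = (1.81 / 385) * 100
H = 0.47 %FS

0.47 %FS


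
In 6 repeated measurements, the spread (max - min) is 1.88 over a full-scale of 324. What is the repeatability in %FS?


Repeatability = (spread / full scale) * 100%.
R = (1.88 / 324) * 100
R = 0.58 %FS

0.58 %FS


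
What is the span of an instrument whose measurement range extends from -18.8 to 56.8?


Span = upper range - lower range.
Span = 56.8 - (-18.8)
Span = 75.6

75.6


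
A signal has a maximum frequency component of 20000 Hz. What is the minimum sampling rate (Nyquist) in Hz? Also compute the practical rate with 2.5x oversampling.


By Nyquist theorem, fs_min = 2 * fmax.
fs_min = 2 * 20000 = 40000 Hz
Practical rate = 2.5 * fs_min = 2.5 * 40000 = 100000 Hz

fs_min = 40000 Hz, fs_practical = 100000 Hz


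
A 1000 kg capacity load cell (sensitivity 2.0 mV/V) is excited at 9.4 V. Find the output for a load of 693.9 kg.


Vout = rated_output * Vex * (load / capacity).
Vout = 2.0 * 9.4 * (693.9 / 1000)
Vout = 2.0 * 9.4 * 0.6939
Vout = 13.045 mV

13.045 mV


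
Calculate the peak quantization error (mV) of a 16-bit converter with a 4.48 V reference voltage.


The maximum quantization error is +/- LSB/2.
LSB = Vref / 2^n = 4.48 / 65536 = 6.836e-05 V
Max error = LSB / 2 = 6.836e-05 / 2 = 3.418e-05 V
Max error = 0.0342 mV

0.0342 mV


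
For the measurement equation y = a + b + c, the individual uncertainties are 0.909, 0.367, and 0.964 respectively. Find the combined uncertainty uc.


For a sum of independent quantities, uc = sqrt(u1^2 + u2^2 + u3^2).
uc = sqrt(0.909^2 + 0.367^2 + 0.964^2)
uc = sqrt(0.826281 + 0.134689 + 0.929296)
uc = 1.3749

1.3749
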